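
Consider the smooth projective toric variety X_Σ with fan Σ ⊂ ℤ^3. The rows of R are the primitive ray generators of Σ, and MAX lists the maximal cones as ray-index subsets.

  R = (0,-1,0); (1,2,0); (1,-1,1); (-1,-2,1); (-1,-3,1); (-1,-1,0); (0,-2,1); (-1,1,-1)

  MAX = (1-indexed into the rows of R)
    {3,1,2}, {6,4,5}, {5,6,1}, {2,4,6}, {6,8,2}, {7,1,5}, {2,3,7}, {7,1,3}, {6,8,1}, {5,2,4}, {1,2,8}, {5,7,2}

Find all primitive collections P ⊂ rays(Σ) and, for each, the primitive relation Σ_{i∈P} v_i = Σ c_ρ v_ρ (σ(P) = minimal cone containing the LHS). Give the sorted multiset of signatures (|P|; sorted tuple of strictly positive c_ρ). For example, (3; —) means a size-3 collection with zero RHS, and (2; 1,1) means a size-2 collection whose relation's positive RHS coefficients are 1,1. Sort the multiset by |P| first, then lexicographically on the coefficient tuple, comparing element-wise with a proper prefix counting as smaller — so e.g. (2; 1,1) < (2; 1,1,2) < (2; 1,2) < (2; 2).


|primitive collections| = 14. Relations:

  • {3,8}:  v_{3} + v_{8} = 0  so sig = (2; —)
  • {1,4}:  v_{1} + v_{4} = v_{5}  so sig = (2; 1)
  • {3,6}:  v_{3} + v_{6} = v_{7}  so sig = (2; 1)
  • {6,7}:  v_{6} + v_{7} = v_{5}  so sig = (2; 1)
  • {7,8}:  v_{7} + v_{8} = v_{6}  so sig = (2; 1)
  • {3,4}:  v_{3} + v_{4} = v_{2} + v_{5} + v_{7}  so sig = (2; 1,1,1)
  • {4,7}:  v_{4} + v_{7} = v_{2} + 2·v_{5}  so sig = (2; 1,2)
  • {4,8}:  v_{4} + v_{8} = v_{2} + 3·v_{6}  so sig = (2; 1,3)
  • {3,5}:  v_{3} + v_{5} = 2·v_{7}  so sig = (2; 2)
  • {5,8}:  v_{5} + v_{8} = 2·v_{6}  so sig = (2; 2)
  • {1,2,6}:  v_{1} + v_{2} + v_{6} = 0  so sig = (3; —)
  • {1,2,5}:  v_{1} + v_{2} + v_{5} = v_{7}  so sig = (3; 1)
  • {1,2,7}:  v_{1} + v_{2} + v_{7} = v_{3}  so sig = (3; 1)
  • {2,5,6}:  v_{2} + v_{5} + v_{6} = v_{4}  so sig = (3; 1)

Signatures (|P|; sorted positive RHS coefficients), sorted:
    (2; —)
    (2; 1)
    (2; 1)
    (2; 1)
    (2; 1)
    (2; 1,1,1)
    (2; 1,2)
    (2; 1,3)
    (2; 2)
    (2; 2)
    (3; —)
    (3; 1)
    (3; 1)
    (3; 1)


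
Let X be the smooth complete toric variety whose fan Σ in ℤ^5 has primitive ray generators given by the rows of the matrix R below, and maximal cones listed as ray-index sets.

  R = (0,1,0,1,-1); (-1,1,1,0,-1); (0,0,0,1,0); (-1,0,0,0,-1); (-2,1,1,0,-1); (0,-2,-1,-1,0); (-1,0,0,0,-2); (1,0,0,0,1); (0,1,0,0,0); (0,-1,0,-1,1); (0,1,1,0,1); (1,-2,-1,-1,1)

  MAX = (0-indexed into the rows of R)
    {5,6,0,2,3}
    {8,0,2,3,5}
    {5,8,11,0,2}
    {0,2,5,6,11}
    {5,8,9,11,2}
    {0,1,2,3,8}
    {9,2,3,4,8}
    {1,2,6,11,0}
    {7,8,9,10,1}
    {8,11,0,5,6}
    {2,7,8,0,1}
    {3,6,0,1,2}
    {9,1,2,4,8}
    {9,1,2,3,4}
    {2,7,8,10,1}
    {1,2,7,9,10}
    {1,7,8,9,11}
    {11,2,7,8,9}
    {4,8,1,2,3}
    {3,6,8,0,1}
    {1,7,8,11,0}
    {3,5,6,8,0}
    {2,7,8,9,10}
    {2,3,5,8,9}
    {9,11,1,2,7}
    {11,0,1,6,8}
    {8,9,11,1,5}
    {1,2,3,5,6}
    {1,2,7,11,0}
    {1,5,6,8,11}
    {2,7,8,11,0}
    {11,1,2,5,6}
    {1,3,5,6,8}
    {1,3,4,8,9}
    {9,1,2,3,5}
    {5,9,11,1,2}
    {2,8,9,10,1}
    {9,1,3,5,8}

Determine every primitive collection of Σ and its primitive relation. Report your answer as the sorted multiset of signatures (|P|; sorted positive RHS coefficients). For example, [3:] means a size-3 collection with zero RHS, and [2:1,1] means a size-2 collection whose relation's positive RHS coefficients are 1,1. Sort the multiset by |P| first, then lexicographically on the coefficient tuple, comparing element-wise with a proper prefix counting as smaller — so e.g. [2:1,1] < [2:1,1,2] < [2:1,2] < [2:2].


The 23 primitive collections of Σ (r=12, n=5):

  P={0,9}:  v_{0} + v_{9} = 0 ; sig = [2:]
  P={3,7}:  v_{3} + v_{7} = 0 ; sig = [2:]
  P={3,11}:  v_{3} + v_{11} = v_{5} ; sig = [2:1]
  P={5,7}:  v_{5} + v_{7} = v_{11} ; sig = [2:1]
  P={5,10}:  v_{5} + v_{10} = v_{9} ; sig = [2:1]
  P={6,10}:  v_{6} + v_{10} = v_{1} ; sig = [2:1]
  P={4,11}:  v_{4} + v_{11} = v_{3} + v_{9} ; sig = [2:1,1]
  P={6,9}:  v_{6} + v_{9} = v_{1} + v_{5} ; sig = [2:1,1]
  P={10,11}:  v_{10} + v_{11} = v_{7} + v_{9} ; sig = [2:1,1]
  P={6,7}:  v_{6} + v_{7} = v_{0} + v_{1} + v_{11} ; sig = [2:1,1,1]
  P={0,4}:  v_{0} + v_{4} = v_{1} + v_{2} + v_{3} + v_{8} ; sig = [2:1,1,1,1]
  P={0,10}:  v_{0} + v_{10} = v_{1} + v_{2} + v_{7} + v_{8} ; sig = [2:1,1,1,1]
  P={3,10}:  v_{3} + v_{10} = v_{1} + v_{2} + v_{8} + v_{9} ; sig = [2:1,1,1,1]
  P={4,7}:  v_{4} + v_{7} = v_{1} + v_{2} + v_{8} + v_{9} ; sig = [2:1,1,1,1]
  P={4,5}:  v_{4} + v_{5} = 2·v_{3} + v_{9} ; sig = [2:1,2]
  P={4,6}:  v_{4} + v_{6} = v_{1} + 2·v_{3} ; sig = [2:1,2]
  P={4,10}:  v_{4} + v_{10} = 2·v_{1} + 2·v_{2} + 2·v_{8} + 2·v_{9} ; sig = [2:2,2,2,2]
  P={0,1,5}:  v_{0} + v_{1} + v_{5} = v_{6} ; sig = [3:1]
  P={2,6,8}:  v_{2} + v_{6} + v_{8} = v_{0} + v_{3} ; sig = [3:1,1]
  P={1,2,8,11}:  v_{1} + v_{2} + v_{8} + v_{11} = 0 ; sig = [4:]
  P={1,2,5,8}:  v_{1} + v_{2} + v_{5} + v_{8} = v_{3} ; sig = [4:1]
  P={1,2,3,8,9}:  v_{1} + v_{2} + v_{3} + v_{8} + v_{9} = v_{4} ; sig = [5:1]
  P={1,2,7,8,9}:  v_{1} + v_{2} + v_{7} + v_{8} + v_{9} = v_{10} ; sig = [5:1]

Signatures (|P|; sorted positive RHS coefficients), sorted:
    [2:]
    [2:]
    [2:1]
    [2:1]
    [2:1]
    [2:1]
    [2:1,1]
    [2:1,1]
    [2:1,1]
    [2:1,1,1]
    [2:1,1,1,1]
    [2:1,1,1,1]
    [2:1,1,1,1]
    [2:1,1,1,1]
    [2:1,2]
    [2:1,2]
    [2:2,2,2,2]
    [3:1]
    [3:1,1]
    [4:]
    [4:1]
    [5:1]
    [5:1]


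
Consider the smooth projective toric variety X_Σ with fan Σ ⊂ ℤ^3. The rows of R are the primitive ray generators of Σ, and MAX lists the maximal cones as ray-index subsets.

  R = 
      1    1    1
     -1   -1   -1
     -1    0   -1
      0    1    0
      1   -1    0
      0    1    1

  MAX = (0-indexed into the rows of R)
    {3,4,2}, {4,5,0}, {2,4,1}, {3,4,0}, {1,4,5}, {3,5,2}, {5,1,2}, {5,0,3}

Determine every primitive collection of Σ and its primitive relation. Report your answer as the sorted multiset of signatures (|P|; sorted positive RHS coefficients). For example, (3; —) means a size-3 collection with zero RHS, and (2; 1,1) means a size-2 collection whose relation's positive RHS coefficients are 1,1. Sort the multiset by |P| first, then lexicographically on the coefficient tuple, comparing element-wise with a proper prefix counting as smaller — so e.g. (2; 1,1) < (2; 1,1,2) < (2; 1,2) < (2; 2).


The 5 primitive collections of Σ (r=6, n=3):

  P = {0,1}:  v_{0} + v_{1} = 0 ; sig = (2; —)
  P = {0,2}:  v_{0} + v_{2} = v_{3} ; sig = (2; 1)
  P = {1,3}:  v_{1} + v_{3} = v_{2} ; sig = (2; 1)
  P = {2,4,5}:  v_{2} + v_{4} + v_{5} = 0 ; sig = (3; —)
  P = {3,4,5}:  v_{3} + v_{4} + v_{5} = v_{0} ; sig = (3; 1)

Sorted signature multiset PRS(X):
{ (2; —),  (2; 1) ×2,  (3; —),  (3; 1) }


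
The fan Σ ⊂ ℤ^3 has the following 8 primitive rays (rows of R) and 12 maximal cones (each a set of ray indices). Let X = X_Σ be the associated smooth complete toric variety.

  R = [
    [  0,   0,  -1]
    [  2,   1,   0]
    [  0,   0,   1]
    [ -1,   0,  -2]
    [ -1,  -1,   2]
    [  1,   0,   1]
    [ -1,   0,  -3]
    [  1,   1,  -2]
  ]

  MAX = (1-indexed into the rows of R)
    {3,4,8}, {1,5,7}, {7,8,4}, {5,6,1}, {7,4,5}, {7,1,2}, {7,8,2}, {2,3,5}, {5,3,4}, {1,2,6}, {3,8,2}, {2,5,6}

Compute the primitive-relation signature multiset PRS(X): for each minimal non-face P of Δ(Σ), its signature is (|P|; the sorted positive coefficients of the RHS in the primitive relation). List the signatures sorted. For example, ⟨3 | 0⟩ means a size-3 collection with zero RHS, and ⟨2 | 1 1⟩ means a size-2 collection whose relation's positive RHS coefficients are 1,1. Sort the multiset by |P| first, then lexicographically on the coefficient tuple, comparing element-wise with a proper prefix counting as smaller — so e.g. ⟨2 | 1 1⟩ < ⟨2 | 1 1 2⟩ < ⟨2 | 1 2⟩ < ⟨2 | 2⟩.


Σ has 12 primitive collections:

  {1,3}:  v_{1} + v_{3} = 0 ; sig = ⟨2 | 0⟩
  {5,8}:  v_{5} + v_{8} = 0 ; sig = ⟨2 | 0⟩
  {1,4}:  v_{1} + v_{4} = v_{7} ; sig = ⟨2 | 1⟩
  {2,4}:  v_{2} + v_{4} = v_{8} ; sig = ⟨2 | 1⟩
  {3,7}:  v_{3} + v_{7} = v_{4} ; sig = ⟨2 | 1⟩
  {4,6}:  v_{4} + v_{6} = v_{1} ; sig = ⟨2 | 1⟩
  {1,8}:  v_{1} + v_{8} = v_{2} + v_{7} ; sig = ⟨2 | 1 1⟩
  {3,6}:  v_{3} + v_{6} = v_{2} + v_{5} ; sig = ⟨2 | 1 1⟩
  {6,8}:  v_{6} + v_{8} = v_{1} + v_{2} ; sig = ⟨2 | 1 1⟩
  {6,7}:  v_{6} + v_{7} = 2·v_{1} ; sig = ⟨2 | 2⟩
  {1,2,5}:  v_{1} + v_{2} + v_{5} = v_{6} ; sig = ⟨3 | 1⟩
  {2,5,7}:  v_{2} + v_{5} + v_{7} = v_{1} ; sig = ⟨3 | 1⟩

Signatures (|P|; sorted positive RHS coefficients), sorted:
    |P|=2: 10 collections, coeffs (), (), (1), (1), (1), (1), (1,1), (1,1), (1,1), (2)
    |P|=3: 2 collections, coeffs (1), (1)


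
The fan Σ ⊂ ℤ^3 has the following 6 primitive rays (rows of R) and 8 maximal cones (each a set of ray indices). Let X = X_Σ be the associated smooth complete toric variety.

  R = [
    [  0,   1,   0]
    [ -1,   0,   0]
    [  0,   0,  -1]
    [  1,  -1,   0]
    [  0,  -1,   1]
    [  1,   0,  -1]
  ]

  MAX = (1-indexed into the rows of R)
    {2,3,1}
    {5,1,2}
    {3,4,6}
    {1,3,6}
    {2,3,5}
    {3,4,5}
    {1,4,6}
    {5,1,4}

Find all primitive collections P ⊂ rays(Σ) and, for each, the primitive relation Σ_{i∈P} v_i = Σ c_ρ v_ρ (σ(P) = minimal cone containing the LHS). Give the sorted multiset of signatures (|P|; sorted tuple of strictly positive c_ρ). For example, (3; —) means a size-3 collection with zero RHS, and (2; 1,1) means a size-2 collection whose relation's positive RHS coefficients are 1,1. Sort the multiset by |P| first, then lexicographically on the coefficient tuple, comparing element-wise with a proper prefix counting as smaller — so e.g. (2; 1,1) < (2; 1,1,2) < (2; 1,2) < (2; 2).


5 collections generate NE(X_Σ); each relation:

  P={2,6}:  v_{2} + v_{6} = v_{3} ; sig = (2; 1)
  P={5,6}:  v_{5} + v_{6} = v_{4} ; sig = (2; 1)
  P={2,4}:  v_{2} + v_{4} = v_{3} + v_{5} ; sig = (2; 1,1)
  P={1,3,5}:  v_{1} + v_{3} + v_{5} = 0 ; sig = (3; —)
  P={1,3,4}:  v_{1} + v_{3} + v_{4} = v_{6} ; sig = (3; 1)

Sorted signature multiset PRS(X):
{ (2; 1) ×2,  (2; 1,1),  (3; —),  (3; 1) }


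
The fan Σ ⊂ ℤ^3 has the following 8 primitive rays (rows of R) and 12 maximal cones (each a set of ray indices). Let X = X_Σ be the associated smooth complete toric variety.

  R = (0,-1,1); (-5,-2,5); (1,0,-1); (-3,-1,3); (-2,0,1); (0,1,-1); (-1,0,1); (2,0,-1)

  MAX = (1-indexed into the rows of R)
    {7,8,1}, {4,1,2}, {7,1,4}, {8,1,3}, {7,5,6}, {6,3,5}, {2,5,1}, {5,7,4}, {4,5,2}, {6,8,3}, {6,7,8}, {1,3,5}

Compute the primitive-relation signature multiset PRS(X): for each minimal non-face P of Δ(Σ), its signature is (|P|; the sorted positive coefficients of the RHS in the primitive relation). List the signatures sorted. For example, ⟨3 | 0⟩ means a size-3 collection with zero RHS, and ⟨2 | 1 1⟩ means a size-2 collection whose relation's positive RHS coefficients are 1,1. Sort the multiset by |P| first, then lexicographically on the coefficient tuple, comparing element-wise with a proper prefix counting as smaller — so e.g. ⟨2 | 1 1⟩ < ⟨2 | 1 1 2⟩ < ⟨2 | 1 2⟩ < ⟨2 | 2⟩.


|primitive collections| = 12. Relations:

  • {1,6}:  v_{1} + v_{6} = 0 ; sig = ⟨2 | 0⟩
  • {3,7}:  v_{3} + v_{7} = 0 ; sig = ⟨2 | 0⟩
  • {5,8}:  v_{5} + v_{8} = 0 ; sig = ⟨2 | 0⟩
  • {2,6}:  v_{2} + v_{6} = v_{4} + v_{5} ; sig = ⟨2 | 1 1⟩
  • {2,8}:  v_{2} + v_{8} = v_{1} + v_{4} ; sig = ⟨2 | 1 1⟩
  • {3,4}:  v_{3} + v_{4} = v_{1} + v_{5} ; sig = ⟨2 | 1 1⟩
  • {4,6}:  v_{4} + v_{6} = v_{5} + v_{7} ; sig = ⟨2 | 1 1⟩
  • {4,8}:  v_{4} + v_{8} = v_{1} + v_{7} ; sig = ⟨2 | 1 1⟩
  • {2,7}:  v_{2} + v_{7} = 2·v_{4} ; sig = ⟨2 | 2⟩
  • {2,3}:  v_{2} + v_{3} = 2·v_{1} + 2·v_{5} ; sig = ⟨2 | 2 2⟩
  • {1,4,5}:  v_{1} + v_{4} + v_{5} = v_{2} ; sig = ⟨3 | 1⟩
  • {1,5,7}:  v_{1} + v_{5} + v_{7} = v_{4} ; sig = ⟨3 | 1⟩

Sorted signature multiset PRS(X):
{ ⟨2 | 0⟩ ×3,  ⟨2 | 1 1⟩ ×5,  ⟨2 | 2⟩,  ⟨2 | 2 2⟩,  ⟨3 | 1⟩ ×2 }


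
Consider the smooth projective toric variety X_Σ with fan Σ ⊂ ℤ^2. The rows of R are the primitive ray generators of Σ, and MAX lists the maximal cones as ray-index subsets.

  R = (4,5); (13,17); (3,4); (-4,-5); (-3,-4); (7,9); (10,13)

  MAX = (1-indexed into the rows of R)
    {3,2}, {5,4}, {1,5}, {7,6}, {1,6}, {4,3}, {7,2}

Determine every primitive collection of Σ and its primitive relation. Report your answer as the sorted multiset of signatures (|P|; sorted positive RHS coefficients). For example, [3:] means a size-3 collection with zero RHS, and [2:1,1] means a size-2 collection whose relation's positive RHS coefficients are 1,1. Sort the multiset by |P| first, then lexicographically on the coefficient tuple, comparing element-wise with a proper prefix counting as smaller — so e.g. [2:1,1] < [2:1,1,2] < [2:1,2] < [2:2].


|primitive collections| = 14. Relations:

  P = {1,4}:  v_{1} + v_{4} = 0 ; sig = [2:]
  P = {3,5}:  v_{3} + v_{5} = 0 ; sig = [2:]
  P = {1,3}:  v_{1} + v_{3} = v_{6} ; sig = [2:1]
  P = {2,5}:  v_{2} + v_{5} = v_{7} ; sig = [2:1]
  P = {3,6}:  v_{3} + v_{6} = v_{7} ; sig = [2:1]
  P = {3,7}:  v_{3} + v_{7} = v_{2} ; sig = [2:1]
  P = {4,6}:  v_{4} + v_{6} = v_{3} ; sig = [2:1]
  P = {5,6}:  v_{5} + v_{6} = v_{1} ; sig = [2:1]
  P = {5,7}:  v_{5} + v_{7} = v_{6} ; sig = [2:1]
  P = {1,2}:  v_{1} + v_{2} = v_{6} + v_{7} ; sig = [2:1,1]
  P = {1,7}:  v_{1} + v_{7} = 2·v_{6} ; sig = [2:2]
  P = {2,6}:  v_{2} + v_{6} = 2·v_{7} ; sig = [2:2]
  P = {4,7}:  v_{4} + v_{7} = 2·v_{3} ; sig = [2:2]
  P = {2,4}:  v_{2} + v_{4} = 3·v_{3} ; sig = [2:3]

Hence PRS(X_Σ) =
[[2:], [2:], [2:1], [2:1], [2:1], [2:1], [2:1], [2:1], [2:1], [2:1,1], [2:2], [2:2], [2:2], [2:3]]


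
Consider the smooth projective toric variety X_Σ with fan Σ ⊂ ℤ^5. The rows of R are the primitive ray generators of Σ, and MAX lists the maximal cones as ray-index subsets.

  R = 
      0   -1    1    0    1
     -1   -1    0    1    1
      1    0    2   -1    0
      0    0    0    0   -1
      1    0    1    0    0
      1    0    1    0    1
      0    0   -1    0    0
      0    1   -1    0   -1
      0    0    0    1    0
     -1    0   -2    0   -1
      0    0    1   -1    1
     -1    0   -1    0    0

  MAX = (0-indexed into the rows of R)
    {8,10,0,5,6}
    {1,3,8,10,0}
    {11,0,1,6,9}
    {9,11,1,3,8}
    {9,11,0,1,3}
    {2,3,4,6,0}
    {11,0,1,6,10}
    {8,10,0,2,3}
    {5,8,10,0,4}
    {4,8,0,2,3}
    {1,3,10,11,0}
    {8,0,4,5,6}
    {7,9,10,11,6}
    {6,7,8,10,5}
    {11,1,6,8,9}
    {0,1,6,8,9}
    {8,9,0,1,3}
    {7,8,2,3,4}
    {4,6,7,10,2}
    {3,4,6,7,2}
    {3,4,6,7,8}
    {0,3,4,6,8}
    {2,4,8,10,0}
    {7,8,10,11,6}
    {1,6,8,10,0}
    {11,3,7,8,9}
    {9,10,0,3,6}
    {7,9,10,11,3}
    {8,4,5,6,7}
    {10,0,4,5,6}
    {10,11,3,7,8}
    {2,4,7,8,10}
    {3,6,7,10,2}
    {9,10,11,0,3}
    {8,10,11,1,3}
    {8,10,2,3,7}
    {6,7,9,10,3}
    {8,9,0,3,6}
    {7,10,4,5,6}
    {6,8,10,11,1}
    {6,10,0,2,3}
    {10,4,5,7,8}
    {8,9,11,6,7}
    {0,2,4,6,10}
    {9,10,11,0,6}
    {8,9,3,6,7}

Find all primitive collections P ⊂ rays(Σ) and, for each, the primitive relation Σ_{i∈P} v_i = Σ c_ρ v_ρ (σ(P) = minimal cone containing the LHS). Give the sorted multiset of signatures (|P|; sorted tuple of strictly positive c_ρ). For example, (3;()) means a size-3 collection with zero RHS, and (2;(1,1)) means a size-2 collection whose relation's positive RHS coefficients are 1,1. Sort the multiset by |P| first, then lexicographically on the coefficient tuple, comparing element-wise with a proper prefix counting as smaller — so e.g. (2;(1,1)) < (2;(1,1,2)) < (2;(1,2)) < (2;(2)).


22 collections generate NE(X_Σ); each relation:

  P = {0,7}:  v_{0} + v_{7} = 0 — sig = (2;())
  P = {4,11}:  v_{4} + v_{11} = 0 — sig = (2;())
  P = {3,5}:  v_{3} + v_{5} = v_{4} — sig = (2;(1))
  P = {5,9}:  v_{5} + v_{9} = v_{6} — sig = (2;(1))
  P = {1,4}:  v_{1} + v_{4} = v_{0} + v_{8} — sig = (2;(1,1))
  P = {1,7}:  v_{1} + v_{7} = v_{8} + v_{11} — sig = (2;(1,1))
  P = {2,11}:  v_{2} + v_{11} = v_{3} + v_{10} — sig = (2;(1,1))
  P = {4,9}:  v_{4} + v_{9} = v_{3} + v_{6} — sig = (2;(1,1))
  P = {5,11}:  v_{5} + v_{11} = v_{6} + v_{8} + v_{10} — sig = (2;(1,1,1))
  P = {1,2}:  v_{1} + v_{2} = v_{0} + v_{3} + v_{8} + v_{10} — sig = (2;(1,1,1,1))
  P = {1,5}:  v_{1} + v_{5} = v_{0} + v_{6} + 2·v_{8} + v_{10} — sig = (2;(1,1,1,2))
  P = {2,9}:  v_{2} + v_{9} = 2·v_{3} + v_{6} + v_{10} — sig = (2;(1,1,2))
  P = {2,5}:  v_{2} + v_{5} = 2·v_{4} + v_{10} — sig = (2;(1,2))
  P = {0,8,11}:  v_{0} + v_{8} + v_{11} = v_{1} — sig = (3;(1))
  P = {2,6,8}:  v_{2} + v_{6} + v_{8} = v_{4} — sig = (3;(1))
  P = {3,4,10}:  v_{3} + v_{4} + v_{10} = v_{2} — sig = (3;(1))
  P = {3,6,11}:  v_{3} + v_{6} + v_{11} = v_{9} — sig = (3;(1))
  P = {8,9,10}:  v_{8} + v_{9} + v_{10} = v_{11} — sig = (3;(1))
  P = {1,3,6}:  v_{1} + v_{3} + v_{6} = v_{0} + v_{8} + v_{9} — sig = (3;(1,1,1))
  P = {1,9,10}:  v_{1} + v_{9} + v_{10} = v_{0} + 2·v_{11} — sig = (3;(1,2))
  P = {3,6,8,10}:  v_{3} + v_{6} + v_{8} + v_{10} = 0 — sig = (4;())
  P = {4,6,8,10}:  v_{4} + v_{6} + v_{8} + v_{10} = v_{5} — sig = (4;(1))

Hence PRS(X_Σ) =
    (2;())
    (2;())
    (2;(1))
    (2;(1))
    (2;(1,1))
    (2;(1,1))
    (2;(1,1))
    (2;(1,1))
    (2;(1,1,1))
    (2;(1,1,1,1))
    (2;(1,1,1,2))
    (2;(1,1,2))
    (2;(1,2))
    (3;(1))
    (3;(1))
    (3;(1))
    (3;(1))
    (3;(1))
    (3;(1,1,1))
    (3;(1,2))
    (4;())
    (4;(1))


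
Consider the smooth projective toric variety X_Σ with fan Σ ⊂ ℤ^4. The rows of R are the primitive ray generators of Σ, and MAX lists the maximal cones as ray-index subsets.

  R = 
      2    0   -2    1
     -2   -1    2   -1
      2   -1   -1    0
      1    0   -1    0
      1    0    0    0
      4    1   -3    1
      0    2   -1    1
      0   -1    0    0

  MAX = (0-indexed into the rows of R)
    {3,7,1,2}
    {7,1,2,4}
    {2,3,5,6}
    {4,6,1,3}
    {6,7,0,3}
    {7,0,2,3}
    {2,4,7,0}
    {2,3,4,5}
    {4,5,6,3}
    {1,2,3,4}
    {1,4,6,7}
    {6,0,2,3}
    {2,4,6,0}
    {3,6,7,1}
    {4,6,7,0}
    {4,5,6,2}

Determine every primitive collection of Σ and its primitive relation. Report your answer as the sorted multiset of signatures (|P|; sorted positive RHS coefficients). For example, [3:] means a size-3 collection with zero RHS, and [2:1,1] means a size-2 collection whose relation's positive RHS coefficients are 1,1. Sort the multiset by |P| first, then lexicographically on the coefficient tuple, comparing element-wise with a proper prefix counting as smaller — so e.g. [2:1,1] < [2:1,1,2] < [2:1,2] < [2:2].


Primitive collections (9):

  • {0,1}:  v_{0} + v_{1} = v_{7} — sig = [2:1]
  • {1,5}:  v_{1} + v_{5} = v_{3} + v_{4} — sig = [2:1,1]
  • {5,7}:  v_{5} + v_{7} = 2·v_{2} + v_{6} — sig = [2:1,2]
  • {0,5}:  v_{0} + v_{5} = 3·v_{2} + 2·v_{6} — sig = [2:2,3]
  • {1,2,6}:  v_{1} + v_{2} + v_{6} = 0 — sig = [3:]
  • {2,6,7}:  v_{2} + v_{6} + v_{7} = v_{0} — sig = [3:1]
  • {3,4,7}:  v_{3} + v_{4} + v_{7} = v_{2} — sig = [3:1]
  • {0,3,4}:  v_{0} + v_{3} + v_{4} = 2·v_{2} + v_{6} — sig = [3:1,2]
  • {2,3,4,6}:  v_{2} + v_{3} + v_{4} + v_{6} = v_{5} — sig = [4:1]

Signatures (|P|; sorted positive RHS coefficients), sorted:
{ [2:1],  [2:1,1],  [2:1,2],  [2:2,3],  [3:],  [3:1] ×2,  [3:1,2],  [4:1] }


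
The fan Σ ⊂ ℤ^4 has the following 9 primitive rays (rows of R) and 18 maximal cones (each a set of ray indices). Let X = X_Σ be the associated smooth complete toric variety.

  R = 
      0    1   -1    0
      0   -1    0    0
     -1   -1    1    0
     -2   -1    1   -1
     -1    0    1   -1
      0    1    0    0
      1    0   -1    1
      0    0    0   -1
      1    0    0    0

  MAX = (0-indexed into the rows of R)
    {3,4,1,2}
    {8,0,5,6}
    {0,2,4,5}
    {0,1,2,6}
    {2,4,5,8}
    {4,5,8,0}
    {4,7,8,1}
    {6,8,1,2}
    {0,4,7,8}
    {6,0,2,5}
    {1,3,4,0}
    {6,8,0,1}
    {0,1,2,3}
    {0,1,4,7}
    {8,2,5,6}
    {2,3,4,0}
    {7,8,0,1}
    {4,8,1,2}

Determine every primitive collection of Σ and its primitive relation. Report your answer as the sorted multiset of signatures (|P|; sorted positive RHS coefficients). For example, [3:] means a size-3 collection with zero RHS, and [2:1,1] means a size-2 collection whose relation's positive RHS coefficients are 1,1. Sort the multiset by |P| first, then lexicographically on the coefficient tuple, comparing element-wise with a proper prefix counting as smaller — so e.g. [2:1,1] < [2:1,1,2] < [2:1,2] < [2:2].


12 minimal non-faces of Δ(Σ) (on 9 rays):

  P={1,5}:  v_{1} + v_{5} = 0  ⟹  sig = [2:]
  P={4,6}:  v_{4} + v_{6} = 0  ⟹  sig = [2:]
  P={2,7}:  v_{2} + v_{7} = v_{1} + v_{4}  ⟹  sig = [2:1,1]
  P={3,8}:  v_{3} + v_{8} = v_{1} + v_{4}  ⟹  sig = [2:1,1]
  P={3,5}:  v_{3} + v_{5} = v_{0} + v_{2} + v_{4}  ⟹  sig = [2:1,1,1]
  P={3,6}:  v_{3} + v_{6} = v_{0} + v_{1} + v_{2}  ⟹  sig = [2:1,1,1]
  P={5,7}:  v_{5} + v_{7} = v_{0} + v_{4} + v_{8}  ⟹  sig = [2:1,1,1]
  P={6,7}:  v_{6} + v_{7} = v_{0} + v_{1} + v_{8}  ⟹  sig = [2:1,1,1]
  P={3,7}:  v_{3} + v_{7} = v_{0} + 2·v_{1} + 2·v_{4}  ⟹  sig = [2:1,2,2]
  P={0,2,8}:  v_{0} + v_{2} + v_{8} = 0  ⟹  sig = [3:]
  P={0,1,2,4}:  v_{0} + v_{1} + v_{2} + v_{4} = v_{3}  ⟹  sig = [4:1]
  P={0,1,4,8}:  v_{0} + v_{1} + v_{4} + v_{8} = v_{7}  ⟹  sig = [4:1]

Hence PRS(X_Σ) =
{ [2:] ×2,  [2:1,1] ×2,  [2:1,1,1] ×4,  [2:1,2,2],  [3:],  [4:1] ×2 }


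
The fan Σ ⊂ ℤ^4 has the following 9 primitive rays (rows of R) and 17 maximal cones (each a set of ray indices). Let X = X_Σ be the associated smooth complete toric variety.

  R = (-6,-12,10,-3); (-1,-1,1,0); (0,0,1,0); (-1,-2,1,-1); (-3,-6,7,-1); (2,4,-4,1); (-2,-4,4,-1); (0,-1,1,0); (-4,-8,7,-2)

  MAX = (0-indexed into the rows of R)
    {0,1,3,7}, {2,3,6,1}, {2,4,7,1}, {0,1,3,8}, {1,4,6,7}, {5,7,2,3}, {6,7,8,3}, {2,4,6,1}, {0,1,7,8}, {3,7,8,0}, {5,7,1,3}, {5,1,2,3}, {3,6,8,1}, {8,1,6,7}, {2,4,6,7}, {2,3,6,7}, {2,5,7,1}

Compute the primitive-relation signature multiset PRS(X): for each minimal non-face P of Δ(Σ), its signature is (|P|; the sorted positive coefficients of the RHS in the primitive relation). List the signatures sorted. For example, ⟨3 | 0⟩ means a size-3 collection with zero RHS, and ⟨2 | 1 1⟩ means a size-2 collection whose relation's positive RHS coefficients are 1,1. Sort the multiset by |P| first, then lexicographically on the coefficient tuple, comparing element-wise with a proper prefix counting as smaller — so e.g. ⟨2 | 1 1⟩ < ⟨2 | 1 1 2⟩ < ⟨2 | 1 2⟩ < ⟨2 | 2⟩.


|primitive collections| = 14. Relations:

  P={5,6}:  v_{5} + v_{6} = 0  ⇒ sig = ⟨2 | 0⟩
  P={0,2}:  v_{0} + v_{2} = v_{6} + v_{8}  ⇒ sig = ⟨2 | 1 1⟩
  P={4,5}:  v_{4} + v_{5} = v_{1} + v_{2} + v_{7}  ⇒ sig = ⟨2 | 1 1 1⟩
  P={5,8}:  v_{5} + v_{8} = v_{1} + v_{3} + v_{7}  ⇒ sig = ⟨2 | 1 1 1⟩
  P={0,4}:  v_{0} + v_{4} = v_{1} + 2·v_{6} + v_{7} + v_{8}  ⇒ sig = ⟨2 | 1 1 1 2⟩
  P={4,8}:  v_{4} + v_{8} = v_{1} + 3·v_{6} + v_{7}  ⇒ sig = ⟨2 | 1 1 3⟩
  P={0,6}:  v_{0} + v_{6} = 2·v_{8}  ⇒ sig = ⟨2 | 2⟩
  P={2,8}:  v_{2} + v_{8} = 2·v_{6}  ⇒ sig = ⟨2 | 2⟩
  P={3,4}:  v_{3} + v_{4} = 2·v_{6}  ⇒ sig = ⟨2 | 2⟩
  P={0,5}:  v_{0} + v_{5} = 2·v_{1} + 2·v_{3} + 2·v_{7}  ⇒ sig = ⟨2 | 2 2 2⟩
  P={1,2,3,7}:  v_{1} + v_{2} + v_{3} + v_{7} = v_{6}  ⇒ sig = ⟨4 | 1⟩
  P={1,2,6,7}:  v_{1} + v_{2} + v_{6} + v_{7} = v_{4}  ⇒ sig = ⟨4 | 1⟩
  P={1,3,6,7}:  v_{1} + v_{3} + v_{6} + v_{7} = v_{8}  ⇒ sig = ⟨4 | 1⟩
  P={1,3,7,8}:  v_{1} + v_{3} + v_{7} + v_{8} = v_{0}  ⇒ sig = ⟨4 | 1⟩

Hence PRS(X_Σ) =
{ ⟨2 | 0⟩,  ⟨2 | 1 1⟩,  ⟨2 | 1 1 1⟩ ×2,  ⟨2 | 1 1 1 2⟩,  ⟨2 | 1 1 3⟩,  ⟨2 | 2⟩ ×3,  ⟨2 | 2 2 2⟩,  ⟨4 | 1⟩ ×4 }


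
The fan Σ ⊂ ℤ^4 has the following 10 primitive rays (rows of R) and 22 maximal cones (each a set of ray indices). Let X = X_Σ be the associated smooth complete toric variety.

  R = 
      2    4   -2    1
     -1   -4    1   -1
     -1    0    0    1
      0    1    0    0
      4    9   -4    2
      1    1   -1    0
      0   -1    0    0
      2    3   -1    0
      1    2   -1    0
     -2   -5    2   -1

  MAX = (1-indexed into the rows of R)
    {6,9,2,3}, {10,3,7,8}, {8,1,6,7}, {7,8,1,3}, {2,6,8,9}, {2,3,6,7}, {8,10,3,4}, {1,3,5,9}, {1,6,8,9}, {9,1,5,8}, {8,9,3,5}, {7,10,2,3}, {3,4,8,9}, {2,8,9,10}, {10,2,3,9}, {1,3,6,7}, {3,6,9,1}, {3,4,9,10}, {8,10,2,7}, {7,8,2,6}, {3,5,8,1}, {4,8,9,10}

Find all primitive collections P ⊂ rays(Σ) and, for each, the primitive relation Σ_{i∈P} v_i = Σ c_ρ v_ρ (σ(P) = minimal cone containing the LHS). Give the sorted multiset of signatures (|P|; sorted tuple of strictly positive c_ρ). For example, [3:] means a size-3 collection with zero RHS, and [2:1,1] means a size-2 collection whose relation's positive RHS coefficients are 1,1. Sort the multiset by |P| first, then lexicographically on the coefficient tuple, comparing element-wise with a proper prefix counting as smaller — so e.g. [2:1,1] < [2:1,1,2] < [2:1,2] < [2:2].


Δ(Σ) — 10 vertices, 17 min non-faces:

  P = {4,7}:  v_{4} + v_{7} = 0  →  sig = [2:]
  P = {1,10}:  v_{1} + v_{10} = v_{7}  →  sig = [2:1]
  P = {4,6}:  v_{4} + v_{6} = v_{9}  →  sig = [2:1]
  P = {5,10}:  v_{5} + v_{10} = v_{1}  →  sig = [2:1]
  P = {6,10}:  v_{6} + v_{10} = v_{2}  →  sig = [2:1]
  P = {7,9}:  v_{7} + v_{9} = v_{6}  →  sig = [2:1]
  P = {1,2}:  v_{1} + v_{2} = v_{6} + v_{7}  →  sig = [2:1,1]
  P = {2,4}:  v_{2} + v_{4} = v_{9} + v_{10}  →  sig = [2:1,1]
  P = {2,5}:  v_{2} + v_{5} = v_{1} + v_{6}  →  sig = [2:1,1]
  P = {1,4}:  v_{1} + v_{4} = v_{3} + v_{8} + v_{9}  →  sig = [2:1,1,1]
  P = {5,6}:  v_{5} + v_{6} = 2·v_{1} + v_{9}  →  sig = [2:1,2]
  P = {5,7}:  v_{5} + v_{7} = 2·v_{1}  →  sig = [2:2]
  P = {4,5}:  v_{4} + v_{5} = 2·v_{3} + 2·v_{8} + 2·v_{9}  →  sig = [2:2,2,2]
  P = {2,3,8}:  v_{2} + v_{3} + v_{8} = v_{7}  →  sig = [3:1]
  P = {3,6,8}:  v_{3} + v_{6} + v_{8} = v_{1}  →  sig = [3:1]
  P = {3,8,9,10}:  v_{3} + v_{8} + v_{9} + v_{10} = 0  →  sig = [4:]
  P = {1,3,8,9}:  v_{1} + v_{3} + v_{8} + v_{9} = v_{5}  →  sig = [4:1]

so the primitive-relation signature multiset is
{ [2:],  [2:1] ×5,  [2:1,1] ×3,  [2:1,1,1],  [2:1,2],  [2:2],  [2:2,2,2],  [3:1] ×2,  [4:],  [4:1] }


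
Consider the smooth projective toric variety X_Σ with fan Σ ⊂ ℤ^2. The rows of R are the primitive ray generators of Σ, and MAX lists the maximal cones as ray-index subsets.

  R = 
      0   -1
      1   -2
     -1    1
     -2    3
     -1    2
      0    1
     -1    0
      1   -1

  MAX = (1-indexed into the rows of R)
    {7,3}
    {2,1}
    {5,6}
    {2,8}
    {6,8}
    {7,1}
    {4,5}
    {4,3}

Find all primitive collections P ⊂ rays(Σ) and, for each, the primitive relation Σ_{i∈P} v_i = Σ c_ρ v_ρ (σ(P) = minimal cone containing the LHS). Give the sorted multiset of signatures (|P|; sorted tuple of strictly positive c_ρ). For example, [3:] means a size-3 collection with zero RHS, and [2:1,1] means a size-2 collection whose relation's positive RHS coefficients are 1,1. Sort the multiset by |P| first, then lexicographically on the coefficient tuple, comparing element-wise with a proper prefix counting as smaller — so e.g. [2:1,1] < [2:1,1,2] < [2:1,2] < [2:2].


Minimal non-faces — 20 found among 8 rays, 8 max cones:

  P={1,6}:  v_{1} + v_{6} = 0  ⇒ sig = [2:]
  P={2,5}:  v_{2} + v_{5} = 0  ⇒ sig = [2:]
  P={3,8}:  v_{3} + v_{8} = 0  ⇒ sig = [2:]
  P={1,3}:  v_{1} + v_{3} = v_{7}  ⇒ sig = [2:1]
  P={1,5}:  v_{1} + v_{5} = v_{3}  ⇒ sig = [2:1]
  P={1,8}:  v_{1} + v_{8} = v_{2}  ⇒ sig = [2:1]
  P={2,3}:  v_{2} + v_{3} = v_{1}  ⇒ sig = [2:1]
  P={2,4}:  v_{2} + v_{4} = v_{3}  ⇒ sig = [2:1]
  P={2,6}:  v_{2} + v_{6} = v_{8}  ⇒ sig = [2:1]
  P={3,5}:  v_{3} + v_{5} = v_{4}  ⇒ sig = [2:1]
  P={3,6}:  v_{3} + v_{6} = v_{5}  ⇒ sig = [2:1]
  P={4,8}:  v_{4} + v_{8} = v_{5}  ⇒ sig = [2:1]
  P={5,8}:  v_{5} + v_{8} = v_{6}  ⇒ sig = [2:1]
  P={6,7}:  v_{6} + v_{7} = v_{3}  ⇒ sig = [2:1]
  P={7,8}:  v_{7} + v_{8} = v_{1}  ⇒ sig = [2:1]
  P={1,4}:  v_{1} + v_{4} = 2·v_{3}  ⇒ sig = [2:2]
  P={2,7}:  v_{2} + v_{7} = 2·v_{1}  ⇒ sig = [2:2]
  P={4,6}:  v_{4} + v_{6} = 2·v_{5}  ⇒ sig = [2:2]
  P={5,7}:  v_{5} + v_{7} = 2·v_{3}  ⇒ sig = [2:2]
  P={4,7}:  v_{4} + v_{7} = 3·v_{3}  ⇒ sig = [2:3]

Signatures (|P|; sorted positive RHS coefficients), sorted:
[[2:], [2:], [2:], [2:1], [2:1], [2:1], [2:1], [2:1], [2:1], [2:1], [2:1], [2:1], [2:1], [2:1], [2:1], [2:2], [2:2], [2:2], [2:2], [2:3]]


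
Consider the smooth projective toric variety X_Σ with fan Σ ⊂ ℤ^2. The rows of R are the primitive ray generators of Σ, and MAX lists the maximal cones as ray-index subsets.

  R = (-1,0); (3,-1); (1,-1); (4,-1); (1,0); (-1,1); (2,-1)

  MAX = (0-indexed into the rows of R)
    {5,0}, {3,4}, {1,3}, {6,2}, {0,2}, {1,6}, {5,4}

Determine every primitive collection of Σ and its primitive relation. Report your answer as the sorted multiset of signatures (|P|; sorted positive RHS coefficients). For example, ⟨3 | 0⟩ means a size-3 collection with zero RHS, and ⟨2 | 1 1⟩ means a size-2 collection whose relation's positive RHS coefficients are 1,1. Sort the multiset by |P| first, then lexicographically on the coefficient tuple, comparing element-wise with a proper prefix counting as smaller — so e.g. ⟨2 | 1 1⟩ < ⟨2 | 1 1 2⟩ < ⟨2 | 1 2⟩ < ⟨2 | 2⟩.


14 collections generate NE(X_Σ); each relation:

  P = {0,4}:  v_{0} + v_{4} = 0 — sig = ⟨2 | 0⟩
  P = {2,5}:  v_{2} + v_{5} = 0 — sig = ⟨2 | 0⟩
  P = {0,1}:  v_{0} + v_{1} = v_{6} — sig = ⟨2 | 1⟩
  P = {0,3}:  v_{0} + v_{3} = v_{1} — sig = ⟨2 | 1⟩
  P = {0,6}:  v_{0} + v_{6} = v_{2} — sig = ⟨2 | 1⟩
  P = {1,4}:  v_{1} + v_{4} = v_{3} — sig = ⟨2 | 1⟩
  P = {2,4}:  v_{2} + v_{4} = v_{6} — sig = ⟨2 | 1⟩
  P = {4,6}:  v_{4} + v_{6} = v_{1} — sig = ⟨2 | 1⟩
  P = {5,6}:  v_{5} + v_{6} = v_{4} — sig = ⟨2 | 1⟩
  P = {2,3}:  v_{2} + v_{3} = v_{1} + v_{6} — sig = ⟨2 | 1 1⟩
  P = {1,2}:  v_{1} + v_{2} = 2·v_{6} — sig = ⟨2 | 2⟩
  P = {1,5}:  v_{1} + v_{5} = 2·v_{4} — sig = ⟨2 | 2⟩
  P = {3,6}:  v_{3} + v_{6} = 2·v_{1} — sig = ⟨2 | 2⟩
  P = {3,5}:  v_{3} + v_{5} = 3·v_{4} — sig = ⟨2 | 3⟩

Sorted signature multiset PRS(X):
{ ⟨2 | 0⟩ ×2,  ⟨2 | 1⟩ ×7,  ⟨2 | 1 1⟩,  ⟨2 | 2⟩ ×3,  ⟨2 | 3⟩ }


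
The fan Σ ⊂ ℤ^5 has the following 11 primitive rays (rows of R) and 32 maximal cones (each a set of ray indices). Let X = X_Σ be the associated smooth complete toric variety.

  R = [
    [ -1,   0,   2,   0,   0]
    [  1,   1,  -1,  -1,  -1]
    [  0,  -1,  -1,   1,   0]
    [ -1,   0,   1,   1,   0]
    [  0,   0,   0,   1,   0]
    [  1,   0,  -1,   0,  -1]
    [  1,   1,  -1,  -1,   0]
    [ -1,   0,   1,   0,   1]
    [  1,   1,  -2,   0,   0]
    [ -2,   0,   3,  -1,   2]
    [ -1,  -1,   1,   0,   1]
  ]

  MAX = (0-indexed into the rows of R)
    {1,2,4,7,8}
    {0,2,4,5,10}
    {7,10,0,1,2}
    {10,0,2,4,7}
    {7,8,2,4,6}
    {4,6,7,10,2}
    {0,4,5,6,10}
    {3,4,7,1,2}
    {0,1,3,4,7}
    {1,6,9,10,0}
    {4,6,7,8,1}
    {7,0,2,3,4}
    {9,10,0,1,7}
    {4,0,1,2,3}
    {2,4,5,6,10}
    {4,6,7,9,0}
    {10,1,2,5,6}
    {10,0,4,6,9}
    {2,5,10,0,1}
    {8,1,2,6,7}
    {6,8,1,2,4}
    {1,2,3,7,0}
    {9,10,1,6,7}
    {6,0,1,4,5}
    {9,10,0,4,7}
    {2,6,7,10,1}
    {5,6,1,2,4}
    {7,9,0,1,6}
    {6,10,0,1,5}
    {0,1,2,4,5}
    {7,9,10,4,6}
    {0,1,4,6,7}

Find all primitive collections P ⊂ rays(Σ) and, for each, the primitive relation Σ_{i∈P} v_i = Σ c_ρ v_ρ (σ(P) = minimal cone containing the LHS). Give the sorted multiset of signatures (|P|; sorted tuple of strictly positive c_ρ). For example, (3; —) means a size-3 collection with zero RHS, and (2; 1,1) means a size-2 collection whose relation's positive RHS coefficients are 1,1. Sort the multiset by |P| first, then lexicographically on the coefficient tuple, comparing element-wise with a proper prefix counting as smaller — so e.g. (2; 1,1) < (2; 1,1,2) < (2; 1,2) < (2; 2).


Primitive collections (18):

  P={5,7}:  v_{5} + v_{7} = 0  so sig = (2; —)
  P={2,9}:  v_{2} + v_{9} = v_{7} + v_{10}  so sig = (2; 1,1)
  P={0,8}:  v_{0} + v_{8} = v_{1} + v_{4} + v_{7}  so sig = (2; 1,1,1)
  P={3,6}:  v_{3} + v_{6} = v_{1} + v_{4} + v_{7}  so sig = (2; 1,1,1)
  P={3,10}:  v_{3} + v_{10} = v_{0} + v_{2} + v_{7}  so sig = (2; 1,1,1)
  P={5,9}:  v_{5} + v_{9} = v_{0} + v_{6} + v_{10}  so sig = (2; 1,1,1)
  P={8,10}:  v_{8} + v_{10} = v_{2} + v_{6} + v_{7}  so sig = (2; 1,1,1)
  P={3,5}:  v_{3} + v_{5} = v_{0} + v_{1} + v_{2} + v_{4}  so sig = (2; 1,1,1,1)
  P={5,8}:  v_{5} + v_{8} = v_{1} + v_{2} + v_{4} + v_{6}  so sig = (2; 1,1,1,1)
  P={3,9}:  v_{3} + v_{9} = v_{0} + 2·v_{7}  so sig = (2; 1,2)
  P={8,9}:  v_{8} + v_{9} = v_{6} + 2·v_{7}  so sig = (2; 1,2)
  P={3,8}:  v_{3} + v_{8} = 2·v_{1} + v_{2} + 2·v_{4} + 2·v_{7}  so sig = (2; 1,2,2,2)
  P={0,2,6}:  v_{0} + v_{2} + v_{6} = 0  so sig = (3; —)
  P={1,4,10}:  v_{1} + v_{4} + v_{10} = 0  so sig = (3; —)
  P={1,4,9}:  v_{1} + v_{4} + v_{9} = v_{0} + v_{6} + v_{7}  so sig = (3; 1,1,1)
  P={0,6,7,10}:  v_{0} + v_{6} + v_{7} + v_{10} = v_{9}  so sig = (4; 1)
  P={0,1,2,4,7}:  v_{0} + v_{1} + v_{2} + v_{4} + v_{7} = v_{3}  so sig = (5; 1)
  P={1,2,4,6,7}:  v_{1} + v_{2} + v_{4} + v_{6} + v_{7} = v_{8}  so sig = (5; 1)

Sorted signature multiset PRS(X):
[(2; —), (2; 1,1), (2; 1,1,1), (2; 1,1,1), (2; 1,1,1), (2; 1,1,1), (2; 1,1,1), (2; 1,1,1,1), (2; 1,1,1,1), (2; 1,2), (2; 1,2), (2; 1,2,2,2), (3; —), (3; —), (3; 1,1,1), (4; 1), (5; 1), (5; 1)]


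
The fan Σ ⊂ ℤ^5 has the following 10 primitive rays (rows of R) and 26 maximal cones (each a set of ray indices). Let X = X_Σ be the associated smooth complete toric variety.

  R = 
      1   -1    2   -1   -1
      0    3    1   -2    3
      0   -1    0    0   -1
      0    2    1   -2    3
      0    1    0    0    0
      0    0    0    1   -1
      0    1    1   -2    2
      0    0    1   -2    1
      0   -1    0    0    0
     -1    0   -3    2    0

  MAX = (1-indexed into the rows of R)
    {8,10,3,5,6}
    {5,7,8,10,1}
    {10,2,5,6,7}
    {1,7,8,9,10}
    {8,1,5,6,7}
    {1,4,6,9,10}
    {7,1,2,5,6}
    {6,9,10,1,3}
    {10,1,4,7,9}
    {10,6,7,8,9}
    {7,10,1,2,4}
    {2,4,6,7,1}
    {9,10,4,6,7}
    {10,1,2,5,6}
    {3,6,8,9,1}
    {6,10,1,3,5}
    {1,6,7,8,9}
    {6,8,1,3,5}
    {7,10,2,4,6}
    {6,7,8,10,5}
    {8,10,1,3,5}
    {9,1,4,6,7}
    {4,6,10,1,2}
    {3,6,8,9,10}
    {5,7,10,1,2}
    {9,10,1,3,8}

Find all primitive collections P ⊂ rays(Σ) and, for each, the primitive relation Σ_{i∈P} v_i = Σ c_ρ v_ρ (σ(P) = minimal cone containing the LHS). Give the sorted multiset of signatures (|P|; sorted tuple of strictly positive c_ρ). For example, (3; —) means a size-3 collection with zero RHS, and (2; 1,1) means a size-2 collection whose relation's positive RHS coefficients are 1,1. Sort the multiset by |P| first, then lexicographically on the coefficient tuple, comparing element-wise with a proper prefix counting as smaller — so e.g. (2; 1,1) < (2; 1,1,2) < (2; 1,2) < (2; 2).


10 collections generate NE(X_Σ); each relation:

  P = {5,9}:  v_{5} + v_{9} = 0 ; sig = (2; —)
  P = {2,9}:  v_{2} + v_{9} = v_{4} ; sig = (2; 1)
  P = {3,4}:  v_{3} + v_{4} = v_{7} ; sig = (2; 1)
  P = {3,7}:  v_{3} + v_{7} = v_{8} ; sig = (2; 1)
  P = {4,5}:  v_{4} + v_{5} = v_{2} ; sig = (2; 1)
  P = {2,3}:  v_{2} + v_{3} = v_{5} + v_{7} ; sig = (2; 1,1)
  P = {2,8}:  v_{2} + v_{8} = v_{5} + 2·v_{7} ; sig = (2; 1,2)
  P = {4,8}:  v_{4} + v_{8} = 2·v_{7} ; sig = (2; 2)
  P = {1,6,7,10}:  v_{1} + v_{6} + v_{7} + v_{10} = 0 ; sig = (4; —)
  P = {1,6,8,10}:  v_{1} + v_{6} + v_{8} + v_{10} = v_{3} ; sig = (4; 1)

Signatures (|P|; sorted positive RHS coefficients), sorted:
{ (2; —),  (2; 1) ×4,  (2; 1,1),  (2; 1,2),  (2; 2),  (4; —),  (4; 1) }


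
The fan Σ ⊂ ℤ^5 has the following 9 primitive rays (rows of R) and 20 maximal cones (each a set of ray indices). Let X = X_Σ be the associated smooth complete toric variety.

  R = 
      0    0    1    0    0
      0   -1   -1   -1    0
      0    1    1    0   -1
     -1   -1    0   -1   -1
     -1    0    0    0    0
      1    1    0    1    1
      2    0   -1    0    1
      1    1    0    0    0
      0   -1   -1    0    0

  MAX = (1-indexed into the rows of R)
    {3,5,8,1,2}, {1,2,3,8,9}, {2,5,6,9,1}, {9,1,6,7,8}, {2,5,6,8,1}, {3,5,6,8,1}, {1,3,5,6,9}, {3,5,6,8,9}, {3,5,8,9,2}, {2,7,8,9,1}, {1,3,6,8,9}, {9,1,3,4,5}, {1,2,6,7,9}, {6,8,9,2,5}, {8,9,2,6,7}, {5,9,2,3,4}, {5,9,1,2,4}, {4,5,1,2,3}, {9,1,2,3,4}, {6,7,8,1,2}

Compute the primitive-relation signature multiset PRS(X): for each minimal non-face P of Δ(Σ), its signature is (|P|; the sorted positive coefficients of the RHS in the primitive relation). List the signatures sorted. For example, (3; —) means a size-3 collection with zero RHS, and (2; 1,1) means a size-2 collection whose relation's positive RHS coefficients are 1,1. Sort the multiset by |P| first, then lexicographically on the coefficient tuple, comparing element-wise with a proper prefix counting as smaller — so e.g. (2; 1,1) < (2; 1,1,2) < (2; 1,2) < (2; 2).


Minimal non-faces — 9 found among 9 rays, 20 max cones:

  P = {4,6}:  v_{4} + v_{6} = 0  →  sig = (2; —)
  P = {4,8}:  v_{4} + v_{8} = v_{2} + v_{3}  →  sig = (2; 1,1)
  P = {5,7}:  v_{5} + v_{7} = v_{2} + v_{6}  →  sig = (2; 1,1)
  P = {4,7}:  v_{4} + v_{7} = v_{1} + v_{2} + v_{8} + v_{9}  →  sig = (2; 1,1,1,1)
  P = {3,7}:  v_{3} + v_{7} = v_{1} + 2·v_{8} + v_{9}  →  sig = (2; 1,1,2)
  P = {2,3,6}:  v_{2} + v_{3} + v_{6} = v_{8}  →  sig = (3; 1)
  P = {1,5,8,9}:  v_{1} + v_{5} + v_{8} + v_{9} = 0  →  sig = (4; —)
  P = {1,2,3,5,9}:  v_{1} + v_{2} + v_{3} + v_{5} + v_{9} = v_{4}  →  sig = (5; 1)
  P = {1,2,6,8,9}:  v_{1} + v_{2} + v_{6} + v_{8} + v_{9} = v_{7}  →  sig = (5; 1)

Hence PRS(X_Σ) =
    (2; —)
    (2; 1,1)
    (2; 1,1)
    (2; 1,1,1,1)
    (2; 1,1,2)
    (3; 1)
    (4; —)
    (5; 1)
    (5; 1)


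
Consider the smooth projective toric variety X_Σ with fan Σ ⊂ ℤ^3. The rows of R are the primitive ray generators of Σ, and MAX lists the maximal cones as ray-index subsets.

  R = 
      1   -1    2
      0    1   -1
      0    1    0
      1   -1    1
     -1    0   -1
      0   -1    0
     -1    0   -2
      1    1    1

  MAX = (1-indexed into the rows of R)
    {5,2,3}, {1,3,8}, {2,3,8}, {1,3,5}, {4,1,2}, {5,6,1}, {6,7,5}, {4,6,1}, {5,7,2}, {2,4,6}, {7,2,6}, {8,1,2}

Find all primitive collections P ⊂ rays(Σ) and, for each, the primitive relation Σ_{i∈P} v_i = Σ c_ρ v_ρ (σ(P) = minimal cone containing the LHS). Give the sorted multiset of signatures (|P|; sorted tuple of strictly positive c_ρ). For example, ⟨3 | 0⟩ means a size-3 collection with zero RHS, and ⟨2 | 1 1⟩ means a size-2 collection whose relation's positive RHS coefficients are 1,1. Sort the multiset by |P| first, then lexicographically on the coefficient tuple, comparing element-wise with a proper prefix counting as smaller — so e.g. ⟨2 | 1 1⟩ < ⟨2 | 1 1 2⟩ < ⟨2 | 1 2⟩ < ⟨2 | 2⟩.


Σ has 14 primitive collections:

  • {3,6}:  v_{3} + v_{6} = 0  ⇒ sig = ⟨2 | 0⟩
  • {1,7}:  v_{1} + v_{7} = v_{6}  ⇒ sig = ⟨2 | 1⟩
  • {4,5}:  v_{4} + v_{5} = v_{6}  ⇒ sig = ⟨2 | 1⟩
  • {5,8}:  v_{5} + v_{8} = v_{3}  ⇒ sig = ⟨2 | 1⟩
  • {7,8}:  v_{7} + v_{8} = v_{2}  ⇒ sig = ⟨2 | 1⟩
  • {3,4}:  v_{3} + v_{4} = v_{1} + v_{2}  ⇒ sig = ⟨2 | 1 1⟩
  • {3,7}:  v_{3} + v_{7} = v_{2} + v_{5}  ⇒ sig = ⟨2 | 1 1⟩
  • {6,8}:  v_{6} + v_{8} = v_{1} + v_{2}  ⇒ sig = ⟨2 | 1 1⟩
  • {4,7}:  v_{4} + v_{7} = v_{2} + 2·v_{6}  ⇒ sig = ⟨2 | 1 2⟩
  • {4,8}:  v_{4} + v_{8} = 2·v_{1} + 2·v_{2}  ⇒ sig = ⟨2 | 2 2⟩
  • {1,2,5}:  v_{1} + v_{2} + v_{5} = 0  ⇒ sig = ⟨3 | 0⟩
  • {1,2,3}:  v_{1} + v_{2} + v_{3} = v_{8}  ⇒ sig = ⟨3 | 1⟩
  • {1,2,6}:  v_{1} + v_{2} + v_{6} = v_{4}  ⇒ sig = ⟨3 | 1⟩
  • {2,5,6}:  v_{2} + v_{5} + v_{6} = v_{7}  ⇒ sig = ⟨3 | 1⟩

Signatures (|P|; sorted positive RHS coefficients), sorted:
    |P|=2: 10 collections, coeffs (), (1), (1), (1), (1), (1,1), (1,1), (1,1), (1,2), (2,2)
    |P|=3: 4 collections, coeffs (), (1), (1), (1)
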